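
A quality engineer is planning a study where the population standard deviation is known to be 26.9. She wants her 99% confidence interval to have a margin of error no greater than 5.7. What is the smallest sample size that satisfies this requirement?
n ≥ 148

For margin E ≤ 5.7:
n ≥ (z* · σ / E)²
n ≥ (2.576 · 26.9 / 5.7)²
n ≥ 147.79

Minimum n = 148 (rounding up)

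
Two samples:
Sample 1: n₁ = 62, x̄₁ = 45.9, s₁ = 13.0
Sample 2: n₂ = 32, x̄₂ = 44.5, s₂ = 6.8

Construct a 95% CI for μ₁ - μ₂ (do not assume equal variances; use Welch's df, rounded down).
(-2.66, 5.46)

Difference: x̄₁ - x̄₂ = 1.40
SE = √(s₁²/n₁ + s₂²/n₂) = √(13.0²/62 + 6.8²/32) = 2.0423
df = 91.96 → 91 (Welch–Satterthwaite, rounded down)
t* = 1.986

CI: 1.40 ± 1.986 · 2.0423 = 1.40 ± 4.06 = (-2.66, 5.46)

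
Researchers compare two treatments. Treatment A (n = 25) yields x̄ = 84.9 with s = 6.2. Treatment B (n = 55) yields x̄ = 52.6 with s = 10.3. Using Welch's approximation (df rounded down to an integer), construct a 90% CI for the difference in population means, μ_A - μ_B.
(29.20, 35.40)

Difference: x̄₁ - x̄₂ = 32.30
SE = √(s₁²/n₁ + s₂²/n₂) = √(6.2²/25 + 10.3²/55) = 1.8619
df = 71.78 → 71 (Welch–Satterthwaite, rounded down)
t* = 1.667

CI: 32.30 ± 1.667 · 1.8619 = 32.30 ± 3.10 = (29.20, 35.40)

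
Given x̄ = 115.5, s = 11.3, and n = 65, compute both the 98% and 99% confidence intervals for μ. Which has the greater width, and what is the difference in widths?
99% CI is wider by 0.75

df = 64
98% CI: t* = 2.386, (112.16, 118.84), width = 2 · t* · s/√n = 6.69
99% CI: t* = 2.655, (111.78, 119.22), width = 2 · t* · s/√n = 7.44

The 99% CI is wider by 7.44 - 6.69 = 0.75.
Higher confidence requires a wider interval.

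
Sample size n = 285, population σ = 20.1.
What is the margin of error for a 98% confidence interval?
Margin of error = 2.77

Margin of error = z* · σ/√n
= 2.326 · 20.1/√285
= 2.326 · 20.1/16.8819
= 2.77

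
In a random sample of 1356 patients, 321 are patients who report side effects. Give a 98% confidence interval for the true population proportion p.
(0.210, 0.264)

Proportion CI:
p̂ = 321/1356 = 0.23673
SE = √(p̂(1-p̂)/n) = √(0.23673 · 0.76327 / 1356) = 0.01154

z* = 2.326
Margin = z* · SE = 2.326 · 0.01154 = 0.0268

CI: 0.23673 ± 0.0268 = (0.210, 0.264)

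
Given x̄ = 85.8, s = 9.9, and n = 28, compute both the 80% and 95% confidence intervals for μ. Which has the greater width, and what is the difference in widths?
95% CI is wider by 2.76

df = 27
80% CI: t* = 1.314, (83.34, 88.26), width = 2 · t* · s/√n = 4.92
95% CI: t* = 2.052, (81.96, 89.64), width = 2 · t* · s/√n = 7.68

The 95% CI is wider by 7.68 - 4.92 = 2.76.
Higher confidence requires a wider interval.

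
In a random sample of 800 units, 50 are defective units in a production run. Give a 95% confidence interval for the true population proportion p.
(0.046, 0.079)

Proportion CI:
p̂ = 50/800 = 0.06250
SE = √(p̂(1-p̂)/n) = √(0.06250 · 0.93750 / 800) = 0.00856

z* = 1.960
Margin = z* · SE = 1.960 · 0.00856 = 0.0168

CI: 0.06250 ± 0.0168 = (0.046, 0.079)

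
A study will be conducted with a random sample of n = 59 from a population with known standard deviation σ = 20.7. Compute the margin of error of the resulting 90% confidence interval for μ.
Margin of error = 4.43

Margin of error = z* · σ/√n
= 1.645 · 20.7/√59
= 1.645 · 20.7/7.6811
= 4.43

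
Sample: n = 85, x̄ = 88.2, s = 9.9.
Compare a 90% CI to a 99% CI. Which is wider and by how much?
99% CI is wider by 2.09

df = 84
90% CI: t* = 1.663, (86.41, 89.99), width = 2 · t* · s/√n = 3.57
99% CI: t* = 2.636, (85.37, 91.03), width = 2 · t* · s/√n = 5.66

The 99% CI is wider by 5.66 - 3.57 = 2.09.
Higher confidence requires a wider interval.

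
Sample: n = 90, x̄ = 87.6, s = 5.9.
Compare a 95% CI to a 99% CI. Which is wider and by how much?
99% CI is wider by 0.80

df = 89
95% CI: t* = 1.987, (86.36, 88.84), width = 2 · t* · s/√n = 2.47
99% CI: t* = 2.632, (85.96, 89.24), width = 2 · t* · s/√n = 3.27

The 99% CI is wider by 3.27 - 2.47 = 0.80.
Higher confidence requires a wider interval.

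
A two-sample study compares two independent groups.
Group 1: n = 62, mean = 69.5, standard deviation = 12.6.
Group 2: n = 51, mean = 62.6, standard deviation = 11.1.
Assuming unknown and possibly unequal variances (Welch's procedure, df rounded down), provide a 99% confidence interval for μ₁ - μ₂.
(1.05, 12.75)

Difference: x̄₁ - x̄₂ = 6.90
SE = √(s₁²/n₁ + s₂²/n₂) = √(12.6²/62 + 11.1²/51) = 2.2308
df = 110.45 → 110 (Welch–Satterthwaite, rounded down)
t* = 2.621

CI: 6.90 ± 2.621 · 2.2308 = 6.90 ± 5.85 = (1.05, 12.75)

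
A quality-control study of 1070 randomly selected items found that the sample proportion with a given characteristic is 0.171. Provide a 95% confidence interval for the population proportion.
(0.148, 0.194)

Proportion CI:
SE = √(p̂(1-p̂)/n) = √(0.171 · 0.829 / 1070) = 0.01151

z* = 1.960
Margin = z* · SE = 1.960 · 0.01151 = 0.0226

CI: 0.171 ± 0.0226 = (0.148, 0.194)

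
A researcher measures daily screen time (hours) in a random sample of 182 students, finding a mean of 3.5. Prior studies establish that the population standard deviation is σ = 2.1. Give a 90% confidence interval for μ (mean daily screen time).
(3.24, 3.76)

z-interval (σ known):
z* = 1.645 for 90% confidence

Margin of error = z* · σ/√n = 1.645 · 2.1/√182 = 0.26

CI: (3.5 - 0.26, 3.5 + 0.26) = (3.24, 3.76)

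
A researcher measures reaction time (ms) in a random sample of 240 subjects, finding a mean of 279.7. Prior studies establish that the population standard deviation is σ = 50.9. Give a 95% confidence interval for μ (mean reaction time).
(273.26, 286.14)

z-interval (σ known):
z* = 1.960 for 95% confidence

Margin of error = z* · σ/√n = 1.960 · 50.9/√240 = 6.44

CI: (279.7 - 6.44, 279.7 + 6.44) = (273.26, 286.14)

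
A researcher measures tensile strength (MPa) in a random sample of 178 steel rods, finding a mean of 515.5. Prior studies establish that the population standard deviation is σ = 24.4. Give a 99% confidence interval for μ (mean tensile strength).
(510.79, 520.21)

z-interval (σ known):
z* = 2.576 for 99% confidence

Margin of error = z* · σ/√n = 2.576 · 24.4/√178 = 4.71

CI: (515.5 - 4.71, 515.5 + 4.71) = (510.79, 520.21)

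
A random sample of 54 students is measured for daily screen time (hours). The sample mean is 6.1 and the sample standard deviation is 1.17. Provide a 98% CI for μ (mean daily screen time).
(5.72, 6.48)

t-interval (σ unknown):
df = n - 1 = 53
t* = 2.399 for 98% confidence

Margin of error = t* · s/√n = 2.399 · 1.17/√54 = 0.38

CI: (5.72, 6.48)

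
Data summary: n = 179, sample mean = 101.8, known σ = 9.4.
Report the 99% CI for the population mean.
(99.99, 103.61)

z-interval (σ known):
z* = 2.576 for 99% confidence

Margin of error = z* · σ/√n = 2.576 · 9.4/√179 = 1.81

CI: (101.8 - 1.81, 101.8 + 1.81) = (99.99, 103.61)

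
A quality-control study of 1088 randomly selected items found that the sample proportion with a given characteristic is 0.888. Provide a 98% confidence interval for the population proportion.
(0.866, 0.910)

Proportion CI:
SE = √(p̂(1-p̂)/n) = √(0.888 · 0.112 / 1088) = 0.00956

z* = 2.326
Margin = z* · SE = 2.326 · 0.00956 = 0.0222

CI: 0.888 ± 0.0222 = (0.866, 0.910)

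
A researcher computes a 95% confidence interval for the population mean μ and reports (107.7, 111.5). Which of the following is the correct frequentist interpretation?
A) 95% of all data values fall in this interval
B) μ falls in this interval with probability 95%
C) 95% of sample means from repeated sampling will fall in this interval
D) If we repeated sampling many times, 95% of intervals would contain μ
D

A) Wrong — a CI is about the parameter μ, not individual data values.
B) Wrong — μ is fixed; the randomness lives in the interval, not in μ.
C) Wrong — coverage applies to intervals containing μ, not to future x̄ values.
D) Correct — this is the frequentist long-run coverage interpretation.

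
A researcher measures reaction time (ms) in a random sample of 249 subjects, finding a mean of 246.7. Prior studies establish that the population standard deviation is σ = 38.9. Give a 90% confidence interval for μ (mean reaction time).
(242.64, 250.76)

z-interval (σ known):
z* = 1.645 for 90% confidence

Margin of error = z* · σ/√n = 1.645 · 38.9/√249 = 4.06

CI: (246.7 - 4.06, 246.7 + 4.06) = (242.64, 250.76)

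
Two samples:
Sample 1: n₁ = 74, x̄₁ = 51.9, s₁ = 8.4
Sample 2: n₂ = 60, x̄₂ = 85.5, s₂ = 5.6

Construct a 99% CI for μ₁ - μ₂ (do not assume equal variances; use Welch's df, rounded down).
(-36.78, -30.42)

Difference: x̄₁ - x̄₂ = -33.60
SE = √(s₁²/n₁ + s₂²/n₂) = √(8.4²/74 + 5.6²/60) = 1.2150
df = 127.55 → 127 (Welch–Satterthwaite, rounded down)
t* = 2.615

CI: -33.60 ± 2.615 · 1.2150 = -33.60 ± 3.18 = (-36.78, -30.42)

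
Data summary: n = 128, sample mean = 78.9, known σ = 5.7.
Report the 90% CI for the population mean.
(78.07, 79.73)

z-interval (σ known):
z* = 1.645 for 90% confidence

Margin of error = z* · σ/√n = 1.645 · 5.7/√128 = 0.83

CI: (78.9 - 0.83, 78.9 + 0.83) = (78.07, 79.73)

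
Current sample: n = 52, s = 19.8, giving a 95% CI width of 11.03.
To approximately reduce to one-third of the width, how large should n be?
n ≈ 468

CI width ∝ 1/√n
To reduce width by factor 3, need √n to grow by 3 → need 3² = 9 times as many samples.

Current: n = 52, width = 11.03
New: n = 468, width ≈ 3.60

Width reduced by factor of 11.03/3.60 = 3.06.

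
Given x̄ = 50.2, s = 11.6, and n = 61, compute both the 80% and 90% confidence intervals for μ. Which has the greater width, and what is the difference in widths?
90% CI is wider by 1.11

df = 60
80% CI: t* = 1.296, (48.28, 52.12), width = 2 · t* · s/√n = 3.85
90% CI: t* = 1.671, (47.72, 52.68), width = 2 · t* · s/√n = 4.96

The 90% CI is wider by 4.96 - 3.85 = 1.11.
Higher confidence requires a wider interval.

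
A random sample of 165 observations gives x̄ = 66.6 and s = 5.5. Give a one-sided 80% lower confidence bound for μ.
μ ≥ 66.24

Lower bound (one-sided):
t* = 0.844 (one-sided for 80%)
Lower bound = x̄ - t* · s/√n = 66.6 - 0.844 · 5.5/√165 = 66.24

We are 80% confident that μ ≥ 66.24.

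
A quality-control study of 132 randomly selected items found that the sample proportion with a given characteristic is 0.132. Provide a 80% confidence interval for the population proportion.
(0.094, 0.170)

Proportion CI:
SE = √(p̂(1-p̂)/n) = √(0.132 · 0.868 / 132) = 0.02946

z* = 1.282
Margin = z* · SE = 1.282 · 0.02946 = 0.0378

CI: 0.132 ± 0.0378 = (0.094, 0.170)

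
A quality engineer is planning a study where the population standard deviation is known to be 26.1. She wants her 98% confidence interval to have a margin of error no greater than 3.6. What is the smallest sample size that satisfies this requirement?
n ≥ 285

For margin E ≤ 3.6:
n ≥ (z* · σ / E)²
n ≥ (2.326 · 26.1 / 3.6)²
n ≥ 284.38

Minimum n = 285 (rounding up)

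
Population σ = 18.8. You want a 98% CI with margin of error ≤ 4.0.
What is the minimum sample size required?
n ≥ 120

For margin E ≤ 4.0:
n ≥ (z* · σ / E)²
n ≥ (2.326 · 18.8 / 4.0)²
n ≥ 119.51

Minimum n = 120 (rounding up)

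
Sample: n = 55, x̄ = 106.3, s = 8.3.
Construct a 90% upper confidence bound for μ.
μ ≤ 107.75

Upper bound (one-sided):
t* = 1.297 (one-sided for 90%)
Upper bound = x̄ + t* · s/√n = 106.3 + 1.297 · 8.3/√55 = 107.75

We are 90% confident that μ ≤ 107.75.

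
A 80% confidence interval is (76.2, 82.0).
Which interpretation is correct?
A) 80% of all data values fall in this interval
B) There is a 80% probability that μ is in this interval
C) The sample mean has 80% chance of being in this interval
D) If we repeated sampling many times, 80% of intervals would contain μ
D

A) Wrong — a CI is about the parameter μ, not individual data values.
B) Wrong — μ is fixed; the randomness lives in the interval, not in μ.
C) Wrong — x̄ is observed and sits in the interval by construction.
D) Correct — this is the frequentist long-run coverage interpretation.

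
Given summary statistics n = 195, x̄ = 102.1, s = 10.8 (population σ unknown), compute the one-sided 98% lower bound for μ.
μ ≥ 100.50

Lower bound (one-sided):
t* = 2.068 (one-sided for 98%)
Lower bound = x̄ - t* · s/√n = 102.1 - 2.068 · 10.8/√195 = 100.50

We are 98% confident that μ ≥ 100.50.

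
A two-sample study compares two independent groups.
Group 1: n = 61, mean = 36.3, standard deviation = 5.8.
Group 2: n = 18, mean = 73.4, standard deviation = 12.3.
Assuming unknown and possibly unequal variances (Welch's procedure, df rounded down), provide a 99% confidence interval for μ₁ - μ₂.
(-45.66, -28.54)

Difference: x̄₁ - x̄₂ = -37.10
SE = √(s₁²/n₁ + s₂²/n₂) = √(5.8²/61 + 12.3²/18) = 2.9927
df = 19.28 → 19 (Welch–Satterthwaite, rounded down)
t* = 2.861

CI: -37.10 ± 2.861 · 2.9927 = -37.10 ± 8.56 = (-45.66, -28.54)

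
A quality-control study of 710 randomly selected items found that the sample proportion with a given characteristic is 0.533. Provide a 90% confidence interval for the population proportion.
(0.502, 0.564)

Proportion CI:
SE = √(p̂(1-p̂)/n) = √(0.533 · 0.467 / 710) = 0.01872

z* = 1.645
Margin = z* · SE = 1.645 · 0.01872 = 0.0308

CI: 0.533 ± 0.0308 = (0.502, 0.564)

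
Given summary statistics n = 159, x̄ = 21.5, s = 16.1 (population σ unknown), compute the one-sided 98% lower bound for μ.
μ ≥ 18.86

Lower bound (one-sided):
t* = 2.071 (one-sided for 98%)
Lower bound = x̄ - t* · s/√n = 21.5 - 2.071 · 16.1/√159 = 18.86

We are 98% confident that μ ≥ 18.86.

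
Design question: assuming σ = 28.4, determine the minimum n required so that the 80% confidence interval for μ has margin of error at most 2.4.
n ≥ 231

For margin E ≤ 2.4:
n ≥ (z* · σ / E)²
n ≥ (1.282 · 28.4 / 2.4)²
n ≥ 230.14

Minimum n = 231 (rounding up)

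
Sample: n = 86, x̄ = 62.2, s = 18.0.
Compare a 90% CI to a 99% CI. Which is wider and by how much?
99% CI is wider by 3.77

df = 85
90% CI: t* = 1.663, (58.97, 65.43), width = 2 · t* · s/√n = 6.46
99% CI: t* = 2.635, (57.09, 67.31), width = 2 · t* · s/√n = 10.23

The 99% CI is wider by 10.23 - 6.46 = 3.77.
Higher confidence requires a wider interval.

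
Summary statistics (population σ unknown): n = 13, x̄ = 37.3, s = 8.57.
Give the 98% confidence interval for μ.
(30.93, 43.67)

t-interval (σ unknown):
df = n - 1 = 12
t* = 2.681 for 98% confidence

Margin of error = t* · s/√n = 2.681 · 8.57/√13 = 6.37

CI: (30.93, 43.67)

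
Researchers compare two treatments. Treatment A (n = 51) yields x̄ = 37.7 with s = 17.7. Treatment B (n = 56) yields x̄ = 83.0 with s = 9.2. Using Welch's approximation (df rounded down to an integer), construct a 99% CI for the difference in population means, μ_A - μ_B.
(-52.62, -37.98)

Difference: x̄₁ - x̄₂ = -45.30
SE = √(s₁²/n₁ + s₂²/n₂) = √(17.7²/51 + 9.2²/56) = 2.7667
df = 73.58 → 73 (Welch–Satterthwaite, rounded down)
t* = 2.645

CI: -45.30 ± 2.645 · 2.7667 = -45.30 ± 7.32 = (-52.62, -37.98)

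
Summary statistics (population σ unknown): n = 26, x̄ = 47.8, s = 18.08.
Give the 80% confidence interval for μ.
(43.13, 52.47)

t-interval (σ unknown):
df = n - 1 = 25
t* = 1.316 for 80% confidence

Margin of error = t* · s/√n = 1.316 · 18.08/√26 = 4.67

CI: (43.13, 52.47)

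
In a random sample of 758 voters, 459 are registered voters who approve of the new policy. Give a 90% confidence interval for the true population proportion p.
(0.576, 0.635)

Proportion CI:
p̂ = 459/758 = 0.60554
SE = √(p̂(1-p̂)/n) = √(0.60554 · 0.39446 / 758) = 0.01775

z* = 1.645
Margin = z* · SE = 1.645 · 0.01775 = 0.0292

CI: 0.60554 ± 0.0292 = (0.576, 0.635)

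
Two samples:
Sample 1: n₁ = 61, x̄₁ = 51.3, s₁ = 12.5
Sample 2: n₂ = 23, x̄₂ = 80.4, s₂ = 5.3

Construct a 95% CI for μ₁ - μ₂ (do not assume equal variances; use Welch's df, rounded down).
(-32.97, -25.23)

Difference: x̄₁ - x̄₂ = -29.10
SE = √(s₁²/n₁ + s₂²/n₂) = √(12.5²/61 + 5.3²/23) = 1.9449
df = 80.77 → 80 (Welch–Satterthwaite, rounded down)
t* = 1.990

CI: -29.10 ± 1.990 · 1.9449 = -29.10 ± 3.87 = (-32.97, -25.23)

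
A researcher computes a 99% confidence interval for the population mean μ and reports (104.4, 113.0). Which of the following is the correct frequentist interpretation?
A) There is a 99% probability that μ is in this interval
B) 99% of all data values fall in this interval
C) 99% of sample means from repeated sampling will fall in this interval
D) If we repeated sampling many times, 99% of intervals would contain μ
D

A) Wrong — μ is fixed; the randomness lives in the interval, not in μ.
B) Wrong — a CI is about the parameter μ, not individual data values.
C) Wrong — coverage applies to intervals containing μ, not to future x̄ values.
D) Correct — this is the frequentist long-run coverage interpretation.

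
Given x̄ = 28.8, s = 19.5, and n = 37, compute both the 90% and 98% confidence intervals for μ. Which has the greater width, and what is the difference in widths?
98% CI is wider by 4.79

df = 36
90% CI: t* = 1.688, (23.39, 34.21), width = 2 · t* · s/√n = 10.82
98% CI: t* = 2.434, (21.00, 36.60), width = 2 · t* · s/√n = 15.61

The 98% CI is wider by 15.61 - 10.82 = 4.79.
Higher confidence requires a wider interval.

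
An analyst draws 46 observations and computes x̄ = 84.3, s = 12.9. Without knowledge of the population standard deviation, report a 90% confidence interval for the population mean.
(81.11, 87.49)

t-interval (σ unknown):
df = n - 1 = 45
t* = 1.679 for 90% confidence

Margin of error = t* · s/√n = 1.679 · 12.9/√46 = 3.19

CI: (81.11, 87.49)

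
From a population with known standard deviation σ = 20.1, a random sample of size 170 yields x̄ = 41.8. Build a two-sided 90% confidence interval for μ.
(39.26, 44.34)

z-interval (σ known):
z* = 1.645 for 90% confidence

Margin of error = z* · σ/√n = 1.645 · 20.1/√170 = 2.54

CI: (41.8 - 2.54, 41.8 + 2.54) = (39.26, 44.34)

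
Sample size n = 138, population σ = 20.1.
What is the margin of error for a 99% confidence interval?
Margin of error = 4.41

Margin of error = z* · σ/√n
= 2.576 · 20.1/√138
= 2.576 · 20.1/11.7473
= 4.41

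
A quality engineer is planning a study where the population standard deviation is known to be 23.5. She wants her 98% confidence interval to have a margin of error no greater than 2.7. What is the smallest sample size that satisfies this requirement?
n ≥ 410

For margin E ≤ 2.7:
n ≥ (z* · σ / E)²
n ≥ (2.326 · 23.5 / 2.7)²
n ≥ 409.85

Minimum n = 410 (rounding up)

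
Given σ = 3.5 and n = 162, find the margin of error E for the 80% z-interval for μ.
Margin of error = 0.35

Margin of error = z* · σ/√n
= 1.282 · 3.5/√162
= 1.282 · 3.5/12.7279
= 0.35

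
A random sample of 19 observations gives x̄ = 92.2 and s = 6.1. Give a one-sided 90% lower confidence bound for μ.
μ ≥ 90.34

Lower bound (one-sided):
t* = 1.330 (one-sided for 90%)
Lower bound = x̄ - t* · s/√n = 92.2 - 1.330 · 6.1/√19 = 90.34

We are 90% confident that μ ≥ 90.34.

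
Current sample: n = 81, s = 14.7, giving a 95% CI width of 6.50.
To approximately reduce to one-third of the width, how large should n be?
n ≈ 729

CI width ∝ 1/√n
To reduce width by factor 3, need √n to grow by 3 → need 3² = 9 times as many samples.

Current: n = 81, width = 6.50
New: n = 729, width ≈ 2.14

Width reduced by factor of 6.50/2.14 = 3.04.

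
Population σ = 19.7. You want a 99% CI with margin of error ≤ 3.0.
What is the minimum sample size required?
n ≥ 287

For margin E ≤ 3.0:
n ≥ (z* · σ / E)²
n ≥ (2.576 · 19.7 / 3.0)²
n ≥ 286.14

Minimum n = 287 (rounding up)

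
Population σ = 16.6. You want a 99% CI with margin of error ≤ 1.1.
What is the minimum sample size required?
n ≥ 1512

For margin E ≤ 1.1:
n ≥ (z* · σ / E)²
n ≥ (2.576 · 16.6 / 1.1)²
n ≥ 1511.20

Minimum n = 1512 (rounding up)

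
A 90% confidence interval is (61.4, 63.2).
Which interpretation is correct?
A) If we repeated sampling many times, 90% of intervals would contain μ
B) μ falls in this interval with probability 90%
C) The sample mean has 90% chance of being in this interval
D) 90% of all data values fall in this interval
A

A) Correct — this is the frequentist long-run coverage interpretation.
B) Wrong — μ is fixed; the randomness lives in the interval, not in μ.
C) Wrong — x̄ is observed and sits in the interval by construction.
D) Wrong — a CI is about the parameter μ, not individual data values.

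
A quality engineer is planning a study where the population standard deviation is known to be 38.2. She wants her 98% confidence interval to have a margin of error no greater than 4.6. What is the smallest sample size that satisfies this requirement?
n ≥ 374

For margin E ≤ 4.6:
n ≥ (z* · σ / E)²
n ≥ (2.326 · 38.2 / 4.6)²
n ≥ 373.10

Minimum n = 374 (rounding up)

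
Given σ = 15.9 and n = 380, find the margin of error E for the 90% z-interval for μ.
Margin of error = 1.34

Margin of error = z* · σ/√n
= 1.645 · 15.9/√380
= 1.645 · 15.9/19.4936
= 1.34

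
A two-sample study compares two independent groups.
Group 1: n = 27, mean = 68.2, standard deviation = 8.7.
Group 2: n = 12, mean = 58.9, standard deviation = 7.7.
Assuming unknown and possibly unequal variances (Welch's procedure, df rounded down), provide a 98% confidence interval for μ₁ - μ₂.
(2.34, 16.26)

Difference: x̄₁ - x̄₂ = 9.30
SE = √(s₁²/n₁ + s₂²/n₂) = √(8.7²/27 + 7.7²/12) = 2.7828
df = 23.78 → 23 (Welch–Satterthwaite, rounded down)
t* = 2.500

CI: 9.30 ± 2.500 · 2.7828 = 9.30 ± 6.96 = (2.34, 16.26)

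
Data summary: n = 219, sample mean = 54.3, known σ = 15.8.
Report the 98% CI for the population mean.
(51.82, 56.78)

z-interval (σ known):
z* = 2.326 for 98% confidence

Margin of error = z* · σ/√n = 2.326 · 15.8/√219 = 2.48

CI: (54.3 - 2.48, 54.3 + 2.48) = (51.82, 56.78)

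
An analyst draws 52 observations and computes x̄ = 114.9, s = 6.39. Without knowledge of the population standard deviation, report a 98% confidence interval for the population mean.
(112.77, 117.03)

t-interval (σ unknown):
df = n - 1 = 51
t* = 2.402 for 98% confidence

Margin of error = t* · s/√n = 2.402 · 6.39/√52 = 2.13

CI: (112.77, 117.03)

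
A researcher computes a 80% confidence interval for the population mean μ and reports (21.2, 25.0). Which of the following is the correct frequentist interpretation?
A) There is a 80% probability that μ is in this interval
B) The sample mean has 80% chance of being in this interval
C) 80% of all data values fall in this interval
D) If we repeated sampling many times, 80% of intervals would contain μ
D

A) Wrong — μ is fixed; the randomness lives in the interval, not in μ.
B) Wrong — x̄ is observed and sits in the interval by construction.
C) Wrong — a CI is about the parameter μ, not individual data values.
D) Correct — this is the frequentist long-run coverage interpretation.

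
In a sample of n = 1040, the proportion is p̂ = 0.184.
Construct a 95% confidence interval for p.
(0.160, 0.208)

Proportion CI:
SE = √(p̂(1-p̂)/n) = √(0.184 · 0.816 / 1040) = 0.01202

z* = 1.960
Margin = z* · SE = 1.960 · 0.01202 = 0.0236

CI: 0.184 ± 0.0236 = (0.160, 0.208)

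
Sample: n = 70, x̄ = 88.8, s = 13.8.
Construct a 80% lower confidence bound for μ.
μ ≥ 87.40

Lower bound (one-sided):
t* = 0.847 (one-sided for 80%)
Lower bound = x̄ - t* · s/√n = 88.8 - 0.847 · 13.8/√70 = 87.40

We are 80% confident that μ ≥ 87.40.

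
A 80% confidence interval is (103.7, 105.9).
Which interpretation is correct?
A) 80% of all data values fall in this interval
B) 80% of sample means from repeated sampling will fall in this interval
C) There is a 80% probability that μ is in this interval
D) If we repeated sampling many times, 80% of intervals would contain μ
D

A) Wrong — a CI is about the parameter μ, not individual data values.
B) Wrong — coverage applies to intervals containing μ, not to future x̄ values.
C) Wrong — μ is fixed; the randomness lives in the interval, not in μ.
D) Correct — this is the frequentist long-run coverage interpretation.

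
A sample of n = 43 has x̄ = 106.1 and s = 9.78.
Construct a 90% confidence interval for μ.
(103.59, 108.61)

t-interval (σ unknown):
df = n - 1 = 42
t* = 1.682 for 90% confidence

Margin of error = t* · s/√n = 1.682 · 9.78/√43 = 2.51

CI: (103.59, 108.61)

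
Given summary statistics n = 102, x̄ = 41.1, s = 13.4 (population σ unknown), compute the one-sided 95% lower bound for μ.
μ ≥ 38.90

Lower bound (one-sided):
t* = 1.660 (one-sided for 95%)
Lower bound = x̄ - t* · s/√n = 41.1 - 1.660 · 13.4/√102 = 38.90

We are 95% confident that μ ≥ 38.90.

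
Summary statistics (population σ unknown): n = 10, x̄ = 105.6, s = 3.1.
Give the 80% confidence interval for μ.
(104.24, 106.96)

t-interval (σ unknown):
df = n - 1 = 9
t* = 1.383 for 80% confidence

Margin of error = t* · s/√n = 1.383 · 3.1/√10 = 1.36

CI: (104.24, 106.96)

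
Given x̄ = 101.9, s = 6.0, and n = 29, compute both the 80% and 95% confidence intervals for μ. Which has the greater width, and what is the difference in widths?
95% CI is wider by 1.63

df = 28
80% CI: t* = 1.313, (100.44, 103.36), width = 2 · t* · s/√n = 2.93
95% CI: t* = 2.048, (99.62, 104.18), width = 2 · t* · s/√n = 4.56

The 95% CI is wider by 4.56 - 2.93 = 1.63.
Higher confidence requires a wider interval.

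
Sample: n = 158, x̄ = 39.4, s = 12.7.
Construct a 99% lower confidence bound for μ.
μ ≥ 37.03

Lower bound (one-sided):
t* = 2.350 (one-sided for 99%)
Lower bound = x̄ - t* · s/√n = 39.4 - 2.350 · 12.7/√158 = 37.03

We are 99% confident that μ ≥ 37.03.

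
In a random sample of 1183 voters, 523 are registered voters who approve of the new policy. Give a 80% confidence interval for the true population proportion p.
(0.424, 0.461)

Proportion CI:
p̂ = 523/1183 = 0.44210
SE = √(p̂(1-p̂)/n) = √(0.44210 · 0.55790 / 1183) = 0.01444

z* = 1.282
Margin = z* · SE = 1.282 · 0.01444 = 0.0185

CI: 0.44210 ± 0.0185 = (0.424, 0.461)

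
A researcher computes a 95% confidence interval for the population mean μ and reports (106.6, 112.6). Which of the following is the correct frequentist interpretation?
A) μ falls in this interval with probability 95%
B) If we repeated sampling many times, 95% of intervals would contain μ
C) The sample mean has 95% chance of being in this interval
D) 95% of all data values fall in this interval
B

A) Wrong — μ is fixed; the randomness lives in the interval, not in μ.
B) Correct — this is the frequentist long-run coverage interpretation.
C) Wrong — x̄ is observed and sits in the interval by construction.
D) Wrong — a CI is about the parameter μ, not individual data values.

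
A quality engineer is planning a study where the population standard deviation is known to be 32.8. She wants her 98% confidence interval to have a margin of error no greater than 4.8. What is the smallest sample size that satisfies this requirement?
n ≥ 253

For margin E ≤ 4.8:
n ≥ (z* · σ / E)²
n ≥ (2.326 · 32.8 / 4.8)²
n ≥ 252.63

Minimum n = 253 (rounding up)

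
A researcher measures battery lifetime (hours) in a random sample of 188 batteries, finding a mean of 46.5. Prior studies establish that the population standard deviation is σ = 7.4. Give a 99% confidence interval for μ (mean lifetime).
(45.11, 47.89)

z-interval (σ known):
z* = 2.576 for 99% confidence

Margin of error = z* · σ/√n = 2.576 · 7.4/√188 = 1.39

CI: (46.5 - 1.39, 46.5 + 1.39) = (45.11, 47.89)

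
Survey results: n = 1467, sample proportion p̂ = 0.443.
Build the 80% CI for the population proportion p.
(0.426, 0.460)

Proportion CI:
SE = √(p̂(1-p̂)/n) = √(0.443 · 0.557 / 1467) = 0.01297

z* = 1.282
Margin = z* · SE = 1.282 · 0.01297 = 0.0166

CI: 0.443 ± 0.0166 = (0.426, 0.460)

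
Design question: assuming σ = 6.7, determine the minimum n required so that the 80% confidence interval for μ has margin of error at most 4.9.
n ≥ 4

For margin E ≤ 4.9:
n ≥ (z* · σ / E)²
n ≥ (1.282 · 6.7 / 4.9)²
n ≥ 3.07

Minimum n = 4 (rounding up)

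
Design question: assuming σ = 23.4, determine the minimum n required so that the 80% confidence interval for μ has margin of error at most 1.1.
n ≥ 744

For margin E ≤ 1.1:
n ≥ (z* · σ / E)²
n ≥ (1.282 · 23.4 / 1.1)²
n ≥ 743.74

Minimum n = 744 (rounding up)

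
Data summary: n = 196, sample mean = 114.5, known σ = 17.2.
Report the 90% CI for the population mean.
(112.48, 116.52)

z-interval (σ known):
z* = 1.645 for 90% confidence

Margin of error = z* · σ/√n = 1.645 · 17.2/√196 = 2.02

CI: (114.5 - 2.02, 114.5 + 2.02) = (112.48, 116.52)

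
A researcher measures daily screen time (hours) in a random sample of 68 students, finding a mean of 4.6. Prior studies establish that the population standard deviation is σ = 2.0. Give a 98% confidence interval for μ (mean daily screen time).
(4.04, 5.16)

z-interval (σ known):
z* = 2.326 for 98% confidence

Margin of error = z* · σ/√n = 2.326 · 2.0/√68 = 0.56

CI: (4.6 - 0.56, 4.6 + 0.56) = (4.04, 5.16)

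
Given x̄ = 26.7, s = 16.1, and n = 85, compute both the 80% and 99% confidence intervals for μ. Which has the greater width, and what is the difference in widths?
99% CI is wider by 4.70

df = 84
80% CI: t* = 1.292, (24.44, 28.96), width = 2 · t* · s/√n = 4.51
99% CI: t* = 2.636, (22.10, 31.30), width = 2 · t* · s/√n = 9.21

The 99% CI is wider by 9.21 - 4.51 = 4.70.
Higher confidence requires a wider interval.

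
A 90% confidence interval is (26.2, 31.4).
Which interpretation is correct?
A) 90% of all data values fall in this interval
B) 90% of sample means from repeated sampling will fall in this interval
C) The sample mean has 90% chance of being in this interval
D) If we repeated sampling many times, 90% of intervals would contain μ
D

A) Wrong — a CI is about the parameter μ, not individual data values.
B) Wrong — coverage applies to intervals containing μ, not to future x̄ values.
C) Wrong — x̄ is observed and sits in the interval by construction.
D) Correct — this is the frequentist long-run coverage interpretation.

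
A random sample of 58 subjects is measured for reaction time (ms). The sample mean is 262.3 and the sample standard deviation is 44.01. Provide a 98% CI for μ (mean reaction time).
(248.47, 276.13)

t-interval (σ unknown):
df = n - 1 = 57
t* = 2.394 for 98% confidence

Margin of error = t* · s/√n = 2.394 · 44.01/√58 = 13.83

CI: (248.47, 276.13)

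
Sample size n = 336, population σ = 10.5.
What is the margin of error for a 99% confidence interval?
Margin of error = 1.48

Margin of error = z* · σ/√n
= 2.576 · 10.5/√336
= 2.576 · 10.5/18.3303
= 1.48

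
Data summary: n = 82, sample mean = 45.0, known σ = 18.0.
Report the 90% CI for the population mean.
(41.73, 48.27)

z-interval (σ known):
z* = 1.645 for 90% confidence

Margin of error = z* · σ/√n = 1.645 · 18.0/√82 = 3.27

CI: (45.0 - 3.27, 45.0 + 3.27) = (41.73, 48.27)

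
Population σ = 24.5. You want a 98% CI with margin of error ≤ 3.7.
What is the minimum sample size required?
n ≥ 238

For margin E ≤ 3.7:
n ≥ (z* · σ / E)²
n ≥ (2.326 · 24.5 / 3.7)²
n ≥ 237.22

Minimum n = 238 (rounding up)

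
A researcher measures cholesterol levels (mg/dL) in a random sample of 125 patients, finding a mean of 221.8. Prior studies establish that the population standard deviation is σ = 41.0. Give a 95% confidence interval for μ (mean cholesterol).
(214.61, 228.99)

z-interval (σ known):
z* = 1.960 for 95% confidence

Margin of error = z* · σ/√n = 1.960 · 41.0/√125 = 7.19

CI: (221.8 - 7.19, 221.8 + 7.19) = (214.61, 228.99)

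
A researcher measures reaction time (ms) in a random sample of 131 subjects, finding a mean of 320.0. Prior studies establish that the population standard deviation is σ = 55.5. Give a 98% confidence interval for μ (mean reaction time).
(308.72, 331.28)

z-interval (σ known):
z* = 2.326 for 98% confidence

Margin of error = z* · σ/√n = 2.326 · 55.5/√131 = 11.28

CI: (320.0 - 11.28, 320.0 + 11.28) = (308.72, 331.28)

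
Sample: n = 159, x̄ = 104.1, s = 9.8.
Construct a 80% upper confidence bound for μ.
μ ≤ 104.76

Upper bound (one-sided):
t* = 0.844 (one-sided for 80%)
Upper bound = x̄ + t* · s/√n = 104.1 + 0.844 · 9.8/√159 = 104.76

We are 80% confident that μ ≤ 104.76.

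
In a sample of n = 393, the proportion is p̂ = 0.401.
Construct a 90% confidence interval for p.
(0.360, 0.442)

Proportion CI:
SE = √(p̂(1-p̂)/n) = √(0.401 · 0.599 / 393) = 0.02472

z* = 1.645
Margin = z* · SE = 1.645 · 0.02472 = 0.0407

CI: 0.401 ± 0.0407 = (0.360, 0.442)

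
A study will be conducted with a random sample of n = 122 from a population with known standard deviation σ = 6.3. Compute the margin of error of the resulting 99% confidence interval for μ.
Margin of error = 1.47

Margin of error = z* · σ/√n
= 2.576 · 6.3/√122
= 2.576 · 6.3/11.0454
= 1.47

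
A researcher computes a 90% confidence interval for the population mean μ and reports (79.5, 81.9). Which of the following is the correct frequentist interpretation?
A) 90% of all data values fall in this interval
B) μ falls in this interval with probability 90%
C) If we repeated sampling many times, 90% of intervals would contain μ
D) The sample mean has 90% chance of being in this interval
C

A) Wrong — a CI is about the parameter μ, not individual data values.
B) Wrong — μ is fixed; the randomness lives in the interval, not in μ.
C) Correct — this is the frequentist long-run coverage interpretation.
D) Wrong — x̄ is observed and sits in the interval by construction.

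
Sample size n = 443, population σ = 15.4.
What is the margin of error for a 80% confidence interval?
Margin of error = 0.94

Margin of error = z* · σ/√n
= 1.282 · 15.4/√443
= 1.282 · 15.4/21.0476
= 0.94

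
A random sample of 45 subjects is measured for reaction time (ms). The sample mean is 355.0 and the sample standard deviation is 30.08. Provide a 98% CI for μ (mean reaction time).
(344.18, 365.82)

t-interval (σ unknown):
df = n - 1 = 44
t* = 2.414 for 98% confidence

Margin of error = t* · s/√n = 2.414 · 30.08/√45 = 10.82

CI: (344.18, 365.82)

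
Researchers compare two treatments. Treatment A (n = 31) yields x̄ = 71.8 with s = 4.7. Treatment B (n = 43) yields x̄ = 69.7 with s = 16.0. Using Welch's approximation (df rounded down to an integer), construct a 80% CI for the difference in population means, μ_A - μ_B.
(-1.25, 5.45)

Difference: x̄₁ - x̄₂ = 2.10
SE = √(s₁²/n₁ + s₂²/n₂) = √(4.7²/31 + 16.0²/43) = 2.5819
df = 51.62 → 51 (Welch–Satterthwaite, rounded down)
t* = 1.298

CI: 2.10 ± 1.298 · 2.5819 = 2.10 ± 3.35 = (-1.25, 5.45)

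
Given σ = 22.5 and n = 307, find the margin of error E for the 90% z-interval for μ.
Margin of error = 2.11

Margin of error = z* · σ/√n
= 1.645 · 22.5/√307
= 1.645 · 22.5/17.5214
= 2.11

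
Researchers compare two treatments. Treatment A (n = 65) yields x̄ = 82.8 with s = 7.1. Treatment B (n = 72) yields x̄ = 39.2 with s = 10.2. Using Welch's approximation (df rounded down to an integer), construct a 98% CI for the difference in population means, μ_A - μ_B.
(40.09, 47.11)

Difference: x̄₁ - x̄₂ = 43.60
SE = √(s₁²/n₁ + s₂²/n₂) = √(7.1²/65 + 10.2²/72) = 1.4901
df = 127.06 → 127 (Welch–Satterthwaite, rounded down)
t* = 2.356

CI: 43.60 ± 2.356 · 1.4901 = 43.60 ± 3.51 = (40.09, 47.11)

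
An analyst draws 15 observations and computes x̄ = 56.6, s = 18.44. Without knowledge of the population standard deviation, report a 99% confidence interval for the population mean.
(42.43, 70.77)

t-interval (σ unknown):
df = n - 1 = 14
t* = 2.977 for 99% confidence

Margin of error = t* · s/√n = 2.977 · 18.44/√15 = 14.17

CI: (42.43, 70.77)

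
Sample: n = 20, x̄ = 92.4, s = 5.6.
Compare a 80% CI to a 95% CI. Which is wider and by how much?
95% CI is wider by 1.91

df = 19
80% CI: t* = 1.328, (90.74, 94.06), width = 2 · t* · s/√n = 3.33
95% CI: t* = 2.093, (89.78, 95.02), width = 2 · t* · s/√n = 5.24

The 95% CI is wider by 5.24 - 3.33 = 1.91.
Higher confidence requires a wider interval.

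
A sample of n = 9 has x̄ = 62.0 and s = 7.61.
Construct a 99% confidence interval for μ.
(53.49, 70.51)

t-interval (σ unknown):
df = n - 1 = 8
t* = 3.355 for 99% confidence

Margin of error = t* · s/√n = 3.355 · 7.61/√9 = 8.51

CI: (53.49, 70.51)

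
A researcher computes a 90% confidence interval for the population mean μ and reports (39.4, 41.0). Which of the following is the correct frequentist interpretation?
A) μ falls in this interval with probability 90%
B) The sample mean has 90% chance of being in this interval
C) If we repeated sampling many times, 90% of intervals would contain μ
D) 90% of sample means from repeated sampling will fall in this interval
C

A) Wrong — μ is fixed; the randomness lives in the interval, not in μ.
B) Wrong — x̄ is observed and sits in the interval by construction.
C) Correct — this is the frequentist long-run coverage interpretation.
D) Wrong — coverage applies to intervals containing μ, not to future x̄ values.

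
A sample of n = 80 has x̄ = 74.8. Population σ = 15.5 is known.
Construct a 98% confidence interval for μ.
(70.77, 78.83)

z-interval (σ known):
z* = 2.326 for 98% confidence

Margin of error = z* · σ/√n = 2.326 · 15.5/√80 = 4.03

CI: (74.8 - 4.03, 74.8 + 4.03) = (70.77, 78.83)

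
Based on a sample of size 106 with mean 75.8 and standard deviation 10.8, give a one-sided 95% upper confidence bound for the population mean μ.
μ ≤ 77.54

Upper bound (one-sided):
t* = 1.659 (one-sided for 95%)
Upper bound = x̄ + t* · s/√n = 75.8 + 1.659 · 10.8/√106 = 77.54

We are 95% confident that μ ≤ 77.54.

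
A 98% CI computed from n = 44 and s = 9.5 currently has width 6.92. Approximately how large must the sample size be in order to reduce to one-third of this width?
n ≈ 396

CI width ∝ 1/√n
To reduce width by factor 3, need √n to grow by 3 → need 3² = 9 times as many samples.

Current: n = 44, width = 6.92
New: n = 396, width ≈ 2.23

Width reduced by factor of 6.92/2.23 = 3.10.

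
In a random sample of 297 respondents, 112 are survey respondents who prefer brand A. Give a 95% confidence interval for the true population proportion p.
(0.322, 0.432)

Proportion CI:
p̂ = 112/297 = 0.37710
SE = √(p̂(1-p̂)/n) = √(0.37710 · 0.62290 / 297) = 0.02812

z* = 1.960
Margin = z* · SE = 1.960 · 0.02812 = 0.0551

CI: 0.37710 ± 0.0551 = (0.322, 0.432)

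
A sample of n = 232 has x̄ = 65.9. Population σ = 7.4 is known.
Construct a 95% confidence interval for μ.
(64.95, 66.85)

z-interval (σ known):
z* = 1.960 for 95% confidence

Margin of error = z* · σ/√n = 1.960 · 7.4/√232 = 0.95

CI: (65.9 - 0.95, 65.9 + 0.95) = (64.95, 66.85)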